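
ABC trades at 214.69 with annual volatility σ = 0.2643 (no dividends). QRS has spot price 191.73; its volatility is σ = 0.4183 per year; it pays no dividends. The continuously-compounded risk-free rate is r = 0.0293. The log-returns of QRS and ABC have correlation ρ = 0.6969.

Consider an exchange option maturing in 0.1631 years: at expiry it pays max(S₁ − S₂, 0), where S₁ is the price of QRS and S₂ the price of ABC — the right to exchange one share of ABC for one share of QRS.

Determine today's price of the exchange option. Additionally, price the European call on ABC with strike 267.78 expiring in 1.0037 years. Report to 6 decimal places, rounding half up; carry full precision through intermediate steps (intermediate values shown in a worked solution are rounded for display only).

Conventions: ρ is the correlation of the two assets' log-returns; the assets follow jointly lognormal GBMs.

σ_eff = √(σ₁² + σ₂² − 2ρσ₁σ₂) = √(0.4183² + 0.2643² − 2·0.6969·0.4183·0.2643) = 0.301223
d₁ = (ln(S₁/S₂) + (q₂ − q₁ + σ_eff²/2)T) / (σ_eff√T) = (ln(191.73/214.69) + (0.0 − 0.0 + 0.045368)·0.1631) / 0.121651 = -0.868941
d₂ = d₁ − σ_eff√T = -0.868941 − 0.121651 = -0.990592
N(d₁) = 0.192440,  N(d₂) = 0.160942
V = S₁·e^{−q₁T}·N(d₁) − S₂·e^{−q₂T}·N(d₂) = 36.896457 − 34.552724 = 2.343733
[vanilla: ABC call K=267.78]
σ√T = 0.2643·√1.0037 = 0.264789
d₁ = (ln(S/K) + (r+σ²/2)T) / (σ√T) = (ln(214.69/267.78) + (0.0293+0.2643²/2)·1.0037) / 0.264789 = (-0.220971 + 0.064465) / 0.264789 = -0.591059
d₂ = d₁ − σ√T = -0.591059 − 0.264789 = -0.855848
e^{−rT} = 0.971020
N(d₁) = 0.277240,  N(d₂) = 0.196041
price = S·N(d₁) − K·e^{−rT}·N(d₂) = 59.520722 − 50.974508 = 8.546215

exchange price = 2.343733
price(ABC call K=267.78) = 8.546215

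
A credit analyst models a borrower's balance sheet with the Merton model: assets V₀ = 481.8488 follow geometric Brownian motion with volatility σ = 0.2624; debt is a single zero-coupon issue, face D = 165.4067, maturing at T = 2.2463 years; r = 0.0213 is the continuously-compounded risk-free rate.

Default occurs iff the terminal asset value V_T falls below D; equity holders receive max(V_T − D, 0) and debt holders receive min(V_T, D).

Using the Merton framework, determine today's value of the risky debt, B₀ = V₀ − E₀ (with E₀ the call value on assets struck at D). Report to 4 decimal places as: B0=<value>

Apply the equity-as-call identities (strike 165.4067, horizon 2.2463 years):
d₁ = [ln(V₀/D) + (r + σ²/2)T] / (σ√T)
   = [ln(481.8488/165.4067) + (0.0213 + 0.5·0.2624²)·2.2463] / (0.2624·√2.2463)
   = [1.069223 + 0.125179] / 0.393276 = 3.037057
d₂ = d₁ − σ√T = 3.037057 − 0.393276 = 2.643781
N(d₁) = 0.998805,  N(d₂) = 0.995901,  e^(−rT) = 0.953280
E₀ = V₀·N(d₁) − D·e^(−rT)·N(d₂)
   = 481.8488·0.998805 − 165.4067·0.953280·0.995901 = 324.240637
B₀ = V₀ − E₀ = 481.8488 − 324.240637 = 157.608163

B0=157.6082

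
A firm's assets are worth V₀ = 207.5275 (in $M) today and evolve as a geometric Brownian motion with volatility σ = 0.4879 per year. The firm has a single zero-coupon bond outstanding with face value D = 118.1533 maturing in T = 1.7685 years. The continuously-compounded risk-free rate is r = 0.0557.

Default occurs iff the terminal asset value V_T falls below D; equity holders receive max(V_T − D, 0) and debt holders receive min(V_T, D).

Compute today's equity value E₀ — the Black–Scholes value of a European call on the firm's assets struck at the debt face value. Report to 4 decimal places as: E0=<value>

With assets at 207.5275 and a single debt payment of 118.1533 at 1.7685 years:
d₁ = [ln(V₀/D) + (r + σ²/2)T] / (σ√T)
   = [ln(207.5275/118.1533) + (0.0557 + 0.5·0.4879²)·1.7685] / (0.4879·√1.7685)
   = [0.563281 + 0.308998] / 0.648834 = 1.344380
d₂ = d₁ − σ√T = 1.344380 − 0.648834 = 0.695546
N(d₁) = 0.910587,  N(d₂) = 0.756644,  e^(−rT) = 0.906191
E₀ = V₀·N(d₁) − D·e^(−rT)·N(d₂)
   = 207.5275·0.910587 − 118.1533·0.906191·0.756644 = 107.958503

E0=107.9585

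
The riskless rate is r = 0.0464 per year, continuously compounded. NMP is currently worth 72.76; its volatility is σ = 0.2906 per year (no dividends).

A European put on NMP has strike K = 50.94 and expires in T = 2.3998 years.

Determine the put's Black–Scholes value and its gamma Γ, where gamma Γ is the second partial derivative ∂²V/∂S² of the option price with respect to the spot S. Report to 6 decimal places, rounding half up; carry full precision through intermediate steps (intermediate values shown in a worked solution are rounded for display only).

σ√T = 0.2906·√2.3998 = 0.450177
d₁ = (ln(S/K) + (r+σ²/2)T) / (σ√T) = (ln(72.76/50.94) + (0.0464+0.2906²/2)·2.3998) / 0.450177 = (0.356518 + 0.212680) / 0.450177 = 1.264388
d₂ = d₁ − σ√T = 1.264388 − 0.450177 = 0.814211
e^{−rT} = 0.894625
N(−d₁) = 0.103045,  N(−d₂) = 0.207762
Put price V = K·e^{−rT}·N(−d₂) − S·N(−d₁) = 9.468169 − 7.497583 = 1.970587
φ(d₁) = (1/√(2π))·e^{−d₁²/2} = 0.179375
Γ = φ(d₁) / (S·σ·√T) = 0.005476

price = 1.970587
Γ = 0.005476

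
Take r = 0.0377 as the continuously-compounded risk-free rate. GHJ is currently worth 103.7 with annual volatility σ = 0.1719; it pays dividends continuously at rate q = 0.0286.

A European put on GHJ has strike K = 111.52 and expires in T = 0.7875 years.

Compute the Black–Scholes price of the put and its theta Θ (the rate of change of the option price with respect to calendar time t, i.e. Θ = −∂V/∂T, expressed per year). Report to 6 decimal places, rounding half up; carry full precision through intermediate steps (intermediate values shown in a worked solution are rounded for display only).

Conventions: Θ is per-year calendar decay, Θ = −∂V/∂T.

σ√T = 0.1719·√0.7875 = 0.152546
d₁ = (ln(S/K) + (r−q+σ²/2)T) / (σ√T) = (ln(103.7/111.52) + (0.0377−0.0286+0.1719²/2)·0.7875) / 0.152546 = (-0.072702 + 0.018801) / 0.152546 = -0.353339
d₂ = d₁ − σ√T = -0.353339 − 0.152546 = -0.505885
e^{−rT} = 0.970748
e^{−qT} = 0.977729
N(−d₁) = 0.638083,  N(−d₂) = 0.693531
Put price V = K·e^{−rT}·N(−d₂) − S·e^{−qT}·N(−d₁) = 75.080144 − 64.695535 = 10.384609
φ(d₁) = (1/√(2π))·e^{−d₁²/2} = 0.374800
Θ = −S·e^{−qT}·φ(d₁)·σ/(2√T) − q·S·e^{−qT}·N(−d₁) + r·K·e^{−rT}·N(−d₂) = −3.680591 − 1.850292 + 2.830521 = -2.700362

price = 10.384609
Θ = -2.700362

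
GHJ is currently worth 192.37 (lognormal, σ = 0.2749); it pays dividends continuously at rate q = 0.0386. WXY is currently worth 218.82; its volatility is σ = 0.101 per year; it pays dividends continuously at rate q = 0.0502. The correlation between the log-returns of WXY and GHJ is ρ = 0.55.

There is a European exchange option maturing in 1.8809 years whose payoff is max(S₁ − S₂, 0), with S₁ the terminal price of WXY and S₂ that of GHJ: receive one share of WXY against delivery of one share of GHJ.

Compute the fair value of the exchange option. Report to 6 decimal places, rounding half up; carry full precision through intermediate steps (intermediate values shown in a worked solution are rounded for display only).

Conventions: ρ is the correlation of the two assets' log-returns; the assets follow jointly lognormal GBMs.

exchange price = 35.608831

σ_eff = √(σ₁² + σ₂² − 2ρσ₁σ₂) = √(0.101² + 0.2749² − 2·0.55·0.101·0.2749) = 0.235010
d₁ = (ln(S₁/S₂) + (q₂ − q₁ + σ_eff²/2)T) / (σ_eff√T) = (ln(218.82/192.37) + (0.0386 − 0.0502 + 0.027615)·1.8809) / 0.322306 = 0.493168
d₂ = d₁ − σ_eff√T = 0.493168 − 0.322306 = 0.170861
N(d₁) = 0.689053,  N(d₂) = 0.567834
V = S₁·e^{−q₁T}·N(d₁) − S₂·e^{−q₂T}·N(d₂) = 137.193344 − 101.584513 = 35.608831
Key observation: the rate r is irrelevant here: denominating values in GHJ turns the exchange into a ratio option on S₁/S₂, and discounting at r drops out.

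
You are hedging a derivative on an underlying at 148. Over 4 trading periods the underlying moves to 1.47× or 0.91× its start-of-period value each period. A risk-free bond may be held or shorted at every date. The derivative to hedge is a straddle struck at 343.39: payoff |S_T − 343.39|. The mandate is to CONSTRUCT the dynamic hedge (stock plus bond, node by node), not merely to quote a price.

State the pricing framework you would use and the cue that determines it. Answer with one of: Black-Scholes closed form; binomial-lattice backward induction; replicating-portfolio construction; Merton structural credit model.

framework: replicating-portfolio construction

Key observation: a price alone would not answer the question — the per-node share/bond construction on the spot-148, 1.47/0.91 tree is required, and only the replicating-portfolio method yields it.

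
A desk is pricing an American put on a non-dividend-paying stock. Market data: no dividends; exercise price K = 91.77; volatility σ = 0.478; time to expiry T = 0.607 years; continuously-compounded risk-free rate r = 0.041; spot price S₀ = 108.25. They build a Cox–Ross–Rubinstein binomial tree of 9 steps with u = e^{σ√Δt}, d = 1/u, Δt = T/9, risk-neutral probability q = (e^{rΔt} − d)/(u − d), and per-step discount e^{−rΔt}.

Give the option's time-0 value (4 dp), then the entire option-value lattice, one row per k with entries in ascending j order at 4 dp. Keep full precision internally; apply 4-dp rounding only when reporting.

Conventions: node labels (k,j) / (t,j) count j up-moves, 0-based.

params: Δt=0.06744 u=1.13217 d=0.88326 q=0.48013 e^(-rΔt)=0.99724
t_9 payoffs: 56.3523 46.3712 33.5774 17.1781 0.0000 0.0000 0.0000 0.0000 0.0000 0.0000
k=8: node(8,0) S=40.0989 payoff=51.6711 vs cont=51.4177 → 51.6711 [stop]  node(8,1) S=51.3992 payoff=40.3708 vs cont=40.1174 → 40.3708 [stop]  node(8,2) S=65.8840 payoff=25.8860 vs cont=25.6326 → 25.8860 [stop]  node(8,3) S=84.4508 payoff=7.3192 vs cont=8.9057 → 8.9057 [wait]  node(8,4) S=108.2500 payoff=0.0000 vs cont=0.0000 → 0.0000 [wait]  node(8,5) S=138.7560 payoff=0.0000 vs cont=0.0000 → 0.0000 [wait]  node(8,6) S=177.8590 payoff=0.0000 vs cont=0.0000 → 0.0000 [wait]  node(8,7) S=227.9816 payoff=0.0000 vs cont=0.0000 → 0.0000 [wait]  node(8,8) S=292.2293 payoff=0.0000 vs cont=0.0000 → 0.0000 [wait]
k=7: node(7,0) S=45.3988 payoff=46.3712 vs cont=46.1178 → 46.3712 [stop]  node(7,1) S=58.1926 payoff=33.5774 vs cont=33.3240 → 33.5774 [stop]  node(7,2) S=74.5919 payoff=17.1781 vs cont=17.6843 → 17.6843 [wait]  node(7,3) S=95.6128 payoff=0.0000 vs cont=4.6170 → 4.6170 [wait]  node(7,4) S=122.5575 payoff=0.0000 vs cont=0.0000 → 0.0000 [wait]  node(7,5) S=157.0955 payoff=0.0000 vs cont=0.0000 → 0.0000 [wait]  node(7,6) S=201.3668 payoff=0.0000 vs cont=0.0000 → 0.0000 [wait]  node(7,7) S=258.1141 payoff=0.0000 vs cont=0.0000 → 0.0000 [wait]
k=6: node(6,0) S=51.3992 payoff=40.3708 vs cont=40.1174 → 40.3708 [stop]  node(6,1) S=65.8840 payoff=25.8860 vs cont=25.8750 → 25.8860 [stop]  node(6,2) S=84.4508 payoff=7.3192 vs cont=11.3788 → 11.3788 [wait]  node(6,3) S=108.2500 payoff=0.0000 vs cont=2.3936 → 2.3936 [wait]  node(6,4) S=138.7560 payoff=0.0000 vs cont=0.0000 → 0.0000 [wait]  node(6,5) S=177.8590 payoff=0.0000 vs cont=0.0000 → 0.0000 [wait]  node(6,6) S=227.9816 payoff=0.0000 vs cont=0.0000 → 0.0000 [wait]
k=5: node(5,0) S=58.1926 payoff=33.5774 vs cont=33.3240 → 33.5774 [stop]  node(5,1) S=74.5919 payoff=17.1781 vs cont=18.8684 → 18.8684 [wait]  node(5,2) S=95.6128 payoff=0.0000 vs cont=7.0452 → 7.0452 [wait]  node(5,3) S=122.5575 payoff=0.0000 vs cont=1.2409 → 1.2409 [wait]  node(5,4) S=157.0955 payoff=0.0000 vs cont=0.0000 → 0.0000 [wait]  node(5,5) S=201.3668 payoff=0.0000 vs cont=0.0000 → 0.0000 [wait]
k=4: node(4,0) S=65.8840 payoff=25.8860 vs cont=26.4419 → 26.4419 [wait]  node(4,1) S=84.4508 payoff=7.3192 vs cont=13.1553 → 13.1553 [wait]  node(4,2) S=108.2500 payoff=0.0000 vs cont=4.2466 → 4.2466 [wait]  node(4,3) S=138.7560 payoff=0.0000 vs cont=0.6433 → 0.6433 [wait]  node(4,4) S=177.8590 payoff=0.0000 vs cont=0.0000 → 0.0000 [wait]
k=3: node(3,0) S=74.5919 payoff=17.1781 vs cont=20.0072 → 20.0072 [wait]  node(3,1) S=95.6128 payoff=0.0000 vs cont=8.8535 → 8.8535 [wait]  node(3,2) S=122.5575 payoff=0.0000 vs cont=2.5096 → 2.5096 [wait]  node(3,3) S=157.0955 payoff=0.0000 vs cont=0.3335 → 0.3335 [wait]
k=2: node(2,0) S=84.4508 payoff=7.3192 vs cont=14.6115 → 14.6115 [wait]  node(2,1) S=108.2500 payoff=0.0000 vs cont=5.7916 → 5.7916 [wait]  node(2,2) S=138.7560 payoff=0.0000 vs cont=1.4608 → 1.4608 [wait]
k=1: node(1,0) S=95.6128 payoff=0.0000 vs cont=10.3481 → 10.3481 [wait]  node(1,1) S=122.5575 payoff=0.0000 vs cont=3.7020 → 3.7020 [wait]
k=0: node(0,0) S=108.2500 payoff=0.0000 vs cont=7.1374 → 7.1374 [wait]

price = 7.1374
tree:
7.1374
10.3481 3.7020
14.6115 5.7916 1.4608
20.0072 8.8535 2.5096 0.3335
26.4419 13.1553 4.2466 0.6433 0.0000
33.5774 18.8684 7.0452 1.2409 0.0000 0.0000
40.3708 25.8860 11.3788 2.3936 0.0000 0.0000 0.0000
46.3712 33.5774 17.6843 4.6170 0.0000 0.0000 0.0000 0.0000
51.6711 40.3708 25.8860 8.9057 0.0000 0.0000 0.0000 0.0000 0.0000
56.3523 46.3712 33.5774 17.1781 0.0000 0.0000 0.0000 0.0000 0.0000 0.0000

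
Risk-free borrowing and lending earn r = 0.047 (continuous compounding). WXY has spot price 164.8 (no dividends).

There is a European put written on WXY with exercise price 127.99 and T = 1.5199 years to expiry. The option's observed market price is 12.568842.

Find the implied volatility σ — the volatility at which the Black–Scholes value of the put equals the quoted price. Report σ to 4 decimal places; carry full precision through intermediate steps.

sigma = 0.4391

At σ = 0.4391 the Black–Scholes value reproduces the quote:
σ√T = 0.4391·√1.5199 = 0.541341
d₁ = (ln(S/K) + (r+σ²/2)T) / (σ√T) = (ln(164.8/127.99) + (0.047+0.4391²/2)·1.5199) / 0.541341 = (0.252780 + 0.217960) / 0.541341 = 0.869583
d₂ = d₁ − σ√T = 0.869583 − 0.541341 = 0.328242
e^{−rT} = 0.931057
N(−d₁) = 0.192264,  N(−d₂) = 0.371364
V = K·e^{−rT}·N(−d₂) − S·N(−d₁) = 44.253987 − 31.685144 = 12.568842 (the observed quote) — the price is monotone increasing in volatility, hence this σ is the only solution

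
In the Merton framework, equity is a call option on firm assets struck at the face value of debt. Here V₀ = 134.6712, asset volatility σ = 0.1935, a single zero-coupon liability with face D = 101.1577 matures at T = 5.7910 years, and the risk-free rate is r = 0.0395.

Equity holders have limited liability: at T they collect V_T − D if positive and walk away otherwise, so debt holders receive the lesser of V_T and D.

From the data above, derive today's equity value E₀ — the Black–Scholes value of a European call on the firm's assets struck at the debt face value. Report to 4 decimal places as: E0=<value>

Apply the equity-as-call identities (strike 101.1577, horizon 5.7910 years):
d₁ = [ln(V₀/D) + (r + σ²/2)T] / (σ√T)
   = [ln(134.6712/101.1577) + (0.0395 + 0.5·0.1935²)·5.7910] / (0.1935·√5.7910)
   = [0.286156 + 0.337159] / 0.465648 = 1.338595
d₂ = d₁ − σ√T = 1.338595 − 0.465648 = 0.872947
N(d₁) = 0.909649,  N(d₂) = 0.808654,  e^(−rT) = 0.795532
E₀ = V₀·N(d₁) − D·e^(−rT)·N(d₂)
   = 134.6712·0.909649 − 101.1577·0.795532·0.808654 = 57.427730

E0=57.4277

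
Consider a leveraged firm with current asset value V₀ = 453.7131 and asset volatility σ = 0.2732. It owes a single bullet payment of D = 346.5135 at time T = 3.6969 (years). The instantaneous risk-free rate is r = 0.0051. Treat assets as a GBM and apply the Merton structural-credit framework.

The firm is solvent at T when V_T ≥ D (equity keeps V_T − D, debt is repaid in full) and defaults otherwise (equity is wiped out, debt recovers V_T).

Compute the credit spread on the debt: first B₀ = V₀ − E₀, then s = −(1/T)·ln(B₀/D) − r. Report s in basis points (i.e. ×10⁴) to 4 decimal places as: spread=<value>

Apply the equity-as-call identities (strike 346.5135, horizon 3.6969 years):
d₁ = [ln(V₀/D) + (r + σ²/2)T] / (σ√T)
   = [ln(453.7131/346.5135) + (0.0051 + 0.5·0.2732²)·3.6969] / (0.2732·√3.6969)
   = [0.269543 + 0.156819] / 0.525291 = 0.811670
d₂ = d₁ − σ√T = 0.811670 − 0.525291 = 0.286379
N(d₁) = 0.791509,  N(d₂) = 0.612706,  e^(−rT) = 0.981322
E₀ = V₀·N(d₁) − D·e^(−rT)·N(d₂)
   = 453.7131·0.791509 − 346.5135·0.981322·0.612706 = 150.772686
B₀ = V₀ − E₀ = 453.7131 − 150.772686 = 302.940414
spread = −(1/T)·ln(B₀/D) − r = −(1/3.6969)·ln(302.940414/346.5135) − 0.0051 = 0.03125090
in basis points: 0.03125090 × 10⁴ = 312.5090 bp

spread=312.5090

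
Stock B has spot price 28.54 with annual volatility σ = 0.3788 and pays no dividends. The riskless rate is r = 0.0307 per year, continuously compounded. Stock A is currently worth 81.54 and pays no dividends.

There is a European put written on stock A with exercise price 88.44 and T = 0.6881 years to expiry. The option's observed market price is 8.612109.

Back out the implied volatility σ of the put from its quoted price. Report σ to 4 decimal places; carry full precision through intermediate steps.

sigma = 0.2065

At σ = 0.2065 the Black–Scholes value reproduces the quote:
σ√T = 0.2065·√0.6881 = 0.171295
d₁ = (ln(S/K) + (r+σ²/2)T) / (σ√T) = (ln(81.54/88.44) + (0.0307+0.2065²/2)·0.6881) / 0.171295 = (-0.081231 + 0.035796) / 0.171295 = -0.265243
d₂ = d₁ − σ√T = -0.265243 − 0.171295 = -0.436538
e^{−rT} = 0.979097
N(−d₁) = 0.604589,  N(−d₂) = 0.668777
V = K·e^{−rT}·N(−d₂) − S·N(−d₁) = 57.910285 − 49.298176 = 8.612109 (equal to the quote); since ∂V/∂σ > 0 for all σ, the implied volatility is unique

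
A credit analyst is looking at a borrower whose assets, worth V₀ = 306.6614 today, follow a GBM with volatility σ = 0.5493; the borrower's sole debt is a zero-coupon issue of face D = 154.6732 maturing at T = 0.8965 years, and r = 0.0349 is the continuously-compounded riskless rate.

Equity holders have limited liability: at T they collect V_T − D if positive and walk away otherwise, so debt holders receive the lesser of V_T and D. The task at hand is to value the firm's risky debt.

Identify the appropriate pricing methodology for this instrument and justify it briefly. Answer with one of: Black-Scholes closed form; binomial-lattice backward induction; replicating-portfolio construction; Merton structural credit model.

framework: Merton structural credit model

Key observation: with the firm-asset dynamics (V₀ = 306.6614) and a single zero-coupon liability of face 154.6732 given, debt value, spread, and default probability all derive from the option view of the balance sheet.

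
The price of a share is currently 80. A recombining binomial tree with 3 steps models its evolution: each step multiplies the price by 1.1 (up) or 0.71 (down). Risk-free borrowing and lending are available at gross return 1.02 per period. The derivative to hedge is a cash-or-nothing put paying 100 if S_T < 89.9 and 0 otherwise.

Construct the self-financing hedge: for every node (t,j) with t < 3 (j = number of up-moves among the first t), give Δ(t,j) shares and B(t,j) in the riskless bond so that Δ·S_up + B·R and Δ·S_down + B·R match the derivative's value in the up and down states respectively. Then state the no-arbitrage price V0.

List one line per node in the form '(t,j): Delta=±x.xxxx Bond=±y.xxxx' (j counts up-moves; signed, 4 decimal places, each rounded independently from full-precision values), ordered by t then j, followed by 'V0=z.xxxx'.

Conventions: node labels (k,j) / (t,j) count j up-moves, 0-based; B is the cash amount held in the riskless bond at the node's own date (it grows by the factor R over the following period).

(0,0): Delta=-1.9464 Bond=202.6218
(1,0): Delta=0.0000 Bond=96.1169
(1,1): Delta=-2.2706 Bond=235.2051
(2,0): Delta=0.0000 Bond=98.0392
(2,1): Delta=0.0000 Bond=98.0392
(2,2): Delta=-2.6489 Bond=276.5209
V0=46.9072

Under the risk-neutral measure, an up-move has probability p* = (R−d)/(u−d) = 0.7949 and values discount at R = 1.02.
Payoffs at expiry: V(3,0)=100.0000, V(3,1)=100.0000, V(3,2)=100.0000, V(3,3)=0.0000
Node (2,0) S=40.3280: V=(p*·100.0000+(1−p*)·100.0000)/1.02=98.0392; Δ=(100.0000−100.0000)/(44.3608−28.6329)=0.0000; B=V−Δ·S=98.0392
Node (2,1) S=62.4800: V=(p*·100.0000+(1−p*)·100.0000)/1.02=98.0392; Δ=(100.0000−100.0000)/(68.7280−44.3608)=0.0000; B=V−Δ·S=98.0392
Node (2,2) S=96.8000: V=(p*·0.0000+(1−p*)·100.0000)/1.02=20.1106; Δ=(0.0000−100.0000)/(106.4800−68.7280)=-2.6489; B=V−Δ·S=276.5209
Node (1,0) S=56.8000: V=(p*·98.0392+(1−p*)·98.0392)/1.02=96.1169; Δ=(98.0392−98.0392)/(62.4800−40.3280)=0.0000; B=V−Δ·S=96.1169
Node (1,1) S=88.0000: V=(p*·20.1106+(1−p*)·98.0392)/1.02=35.3882; Δ=(20.1106−98.0392)/(96.8000−62.4800)=-2.2706; B=V−Δ·S=235.2051
Node (0,0) S=80.0000: V=(p*·35.3882+(1−p*)·96.1169)/1.02=46.9072; Δ=(35.3882−96.1169)/(88.0000−56.8000)=-1.9464; B=V−Δ·S=202.6218
As a check, the time-0 holding Δ(0,0)·S0 + B(0,0) comes to 46.9072 — exactly V0.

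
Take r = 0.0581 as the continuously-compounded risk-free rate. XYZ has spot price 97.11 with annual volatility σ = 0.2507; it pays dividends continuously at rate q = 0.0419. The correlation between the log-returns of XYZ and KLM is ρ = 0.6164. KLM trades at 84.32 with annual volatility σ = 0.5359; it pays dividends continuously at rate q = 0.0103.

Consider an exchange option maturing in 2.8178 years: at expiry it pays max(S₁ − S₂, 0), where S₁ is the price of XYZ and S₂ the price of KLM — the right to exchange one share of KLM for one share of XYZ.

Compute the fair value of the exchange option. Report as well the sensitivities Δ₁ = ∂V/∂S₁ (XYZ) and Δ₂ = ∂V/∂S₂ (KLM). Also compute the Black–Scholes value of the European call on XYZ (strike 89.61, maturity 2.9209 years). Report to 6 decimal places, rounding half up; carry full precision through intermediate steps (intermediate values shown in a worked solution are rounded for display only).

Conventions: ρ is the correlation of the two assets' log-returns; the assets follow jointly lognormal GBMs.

σ_eff = √(σ₁² + σ₂² − 2ρσ₁σ₂) = √(0.2507² + 0.5359² − 2·0.6164·0.2507·0.5359) = 0.429433
d₁ = (ln(S₁/S₂) + (q₂ − q₁ + σ_eff²/2)T) / (σ_eff√T) = (ln(97.11/84.32) + (0.0103 − 0.0419 + 0.092206)·2.8178) / 0.720859 = 0.432819
d₂ = d₁ − σ_eff√T = 0.432819 − 0.720859 = -0.288040
N(d₁) = 0.667427,  N(d₂) = 0.386658
V = S₁·e^{−q₁T}·N(d₁) − S₂·e^{−q₂T}·N(d₂) = 57.596003 − 31.670370 = 25.925632
Δ₁ = e^{−q₁T}·N(d₁) = 0.593101;  Δ₂ = −e^{−q₂T}·N(d₂) = -0.375597
[vanilla: XYZ call K=89.61]
σ√T = 0.2507·√2.9209 = 0.428462
d₁ = (ln(S/K) + (r−q+σ²/2)T) / (σ√T) = (ln(97.11/89.61) + (0.0581−0.0419+0.2507²/2)·2.9209) / 0.428462 = (0.080377 + 0.139109) / 0.428462 = 0.512264
d₂ = d₁ − σ√T = 0.512264 − 0.428462 = 0.083802
e^{−rT} = 0.843914
e^{−qT} = 0.884807
N(d₁) = 0.695767,  N(d₂) = 0.533393
price = S·e^{−qT}·N(d₁) − K·e^{−rT}·N(d₂) = 59.782813 − 40.336872 = 19.445941

exchange price = 25.925632
Δ1 = 0.593101
Δ2 = -0.375597
price(XYZ call K=89.61) = 19.445941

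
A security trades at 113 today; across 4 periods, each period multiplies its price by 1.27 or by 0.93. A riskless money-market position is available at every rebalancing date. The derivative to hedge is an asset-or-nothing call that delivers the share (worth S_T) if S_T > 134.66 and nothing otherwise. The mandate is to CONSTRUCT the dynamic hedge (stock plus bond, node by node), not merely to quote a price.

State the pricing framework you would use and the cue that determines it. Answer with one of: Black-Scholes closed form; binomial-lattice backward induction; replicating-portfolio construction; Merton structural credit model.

Key observation: since the answer must list Δ and B at each node of the 1.27/0.93 lattice on 113, the replicating-portfolio method — solving the two-state system at every node — is the one that applies.

framework: replicating-portfolio construction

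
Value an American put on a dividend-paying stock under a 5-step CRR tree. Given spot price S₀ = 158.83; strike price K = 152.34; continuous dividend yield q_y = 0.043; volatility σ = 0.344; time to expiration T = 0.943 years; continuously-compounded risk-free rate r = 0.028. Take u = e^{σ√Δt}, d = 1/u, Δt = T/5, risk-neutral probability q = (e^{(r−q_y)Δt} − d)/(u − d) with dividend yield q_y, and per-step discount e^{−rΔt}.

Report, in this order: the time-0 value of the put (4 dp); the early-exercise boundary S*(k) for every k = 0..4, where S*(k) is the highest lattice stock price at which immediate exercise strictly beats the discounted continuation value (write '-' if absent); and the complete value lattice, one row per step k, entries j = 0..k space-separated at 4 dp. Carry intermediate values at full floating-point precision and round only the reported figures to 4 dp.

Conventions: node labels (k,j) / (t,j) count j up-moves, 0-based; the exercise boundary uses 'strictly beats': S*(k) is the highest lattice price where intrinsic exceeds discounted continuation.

Δt=0.18860  u=1.16113  d=0.86123  q=0.45330  discount=0.99473
step 5 (expiry): payoffs max(K−S,0) = 77.0858 50.8808 15.5507 0.0000 0.0000 0.0000
step 4: (k=4,j=0): S=87.3798, K−S=64.9602, hold=64.8636 ⇒ V=64.9602 exercise | (k=4,j=1): S=117.8072, K−S=34.5328, hold=34.6820 ⇒ V=34.6820 continue | (k=4,j=2): S=158.8300, K−S=0.0000, hold=8.4568 ⇒ V=8.4568 continue | (k=4,j=3): S=214.1378, K−S=0.0000, hold=0.0000 ⇒ V=0.0000 continue | (k=4,j=4): S=288.7049, K−S=0.0000, hold=0.0000 ⇒ V=0.0000 continue  boundary S*=87.3798
step 3: (k=3,j=0): S=101.4592, K−S=50.8808, hold=50.9652 ⇒ V=50.9652 continue | (k=3,j=1): S=136.7893, K−S=15.5507, hold=22.6740 ⇒ V=22.6740 continue | (k=3,j=2): S=184.4221, K−S=0.0000, hold=4.5990 ⇒ V=4.5990 continue | (k=3,j=3): S=248.6416, K−S=0.0000, hold=0.0000 ⇒ V=0.0000 continue  boundary S*=-
step 2: (k=2,j=0): S=117.8072, K−S=34.5328, hold=37.9399 ⇒ V=37.9399 continue | (k=2,j=1): S=158.8300, K−S=0.0000, hold=14.4043 ⇒ V=14.4043 continue | (k=2,j=2): S=214.1378, K−S=0.0000, hold=2.5010 ⇒ V=2.5010 continue  boundary S*=-
step 1: (k=1,j=0): S=136.7893, K−S=15.5507, hold=27.1276 ⇒ V=27.1276 continue | (k=1,j=1): S=184.4221, K−S=0.0000, hold=8.9611 ⇒ V=8.9611 continue  boundary S*=-
step 0: (k=0,j=0): S=158.8300, K−S=0.0000, hold=18.7932 ⇒ V=18.7932 continue  boundary S*=-

price = 18.7932
boundary = - - - - 87.3798
tree:
18.7932
27.1276 8.9611
37.9399 14.4043 2.5010
50.9652 22.6740 4.5990 0.0000
64.9602 34.6820 8.4568 0.0000 0.0000
77.0858 50.8808 15.5507 0.0000 0.0000 0.0000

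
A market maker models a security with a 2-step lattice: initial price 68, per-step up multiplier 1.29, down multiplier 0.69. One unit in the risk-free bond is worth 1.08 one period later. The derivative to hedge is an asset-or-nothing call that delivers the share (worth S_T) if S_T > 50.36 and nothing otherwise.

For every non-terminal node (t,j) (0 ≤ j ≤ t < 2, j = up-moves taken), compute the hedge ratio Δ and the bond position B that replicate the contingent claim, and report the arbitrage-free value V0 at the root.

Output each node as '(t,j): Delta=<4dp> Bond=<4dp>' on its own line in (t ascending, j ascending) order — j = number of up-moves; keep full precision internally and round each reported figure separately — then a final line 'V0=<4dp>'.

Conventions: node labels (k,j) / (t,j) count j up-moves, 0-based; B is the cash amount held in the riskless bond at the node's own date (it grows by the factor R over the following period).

(0,0): Delta=1.2572 Bond=-20.8865
(1,0): Delta=2.1500 Bond=-64.4498
(1,1): Delta=1.0000 Bond=0.0000
V0=64.5999

The replicating-portfolio and risk-neutral prices coincide; use p* = (1.08−0.69)/(1.29−0.69) = 0.6500 for the latter.
At maturity the claim pays: V(2,0)=0.0000, V(2,1)=60.5268, V(2,2)=113.1588
  t=1,j=0: stock 46.9200 → up 60.5268 (V=60.5268), down 32.3748 (V=0.0000). Price 36.4282; hedge Δ=2.1500, bond B=-64.4498.
  t=1,j=1: stock 87.7200 → up 113.1588 (V=113.1588), down 60.5268 (V=60.5268). Price 87.7200; hedge Δ=1.0000, bond B=0.0000.
  t=0,j=0: stock 68.0000 → up 87.7200 (V=87.7200), down 46.9200 (V=36.4282). Price 64.5999; hedge Δ=1.2572, bond B=-20.8865.
Check: Δ(0,0)·S0 + B(0,0) = 64.5999 = V0.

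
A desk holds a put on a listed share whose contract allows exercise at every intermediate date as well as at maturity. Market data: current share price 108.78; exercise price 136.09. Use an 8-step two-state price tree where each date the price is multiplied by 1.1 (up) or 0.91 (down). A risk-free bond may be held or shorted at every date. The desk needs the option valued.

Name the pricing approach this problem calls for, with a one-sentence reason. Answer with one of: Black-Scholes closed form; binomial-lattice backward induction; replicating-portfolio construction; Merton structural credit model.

Key observation: with exercise allowed before expiry on a discrete up/down model (8 steps from spot 108.78), the strike-136.09 put's value must be rolled back through the tree testing early exercise at each node.

framework: binomial-lattice backward induction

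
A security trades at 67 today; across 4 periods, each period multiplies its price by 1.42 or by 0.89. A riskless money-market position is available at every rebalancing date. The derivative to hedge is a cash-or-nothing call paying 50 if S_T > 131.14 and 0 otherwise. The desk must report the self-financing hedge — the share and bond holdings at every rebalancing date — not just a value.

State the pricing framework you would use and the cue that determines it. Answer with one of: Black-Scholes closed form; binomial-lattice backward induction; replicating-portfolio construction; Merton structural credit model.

Key observation: since the answer must list Δ and B at each node of the 1.42/0.89 lattice on 67, the replicating-portfolio method — solving the two-state system at every node — is the one that applies.

framework: replicating-portfolio construction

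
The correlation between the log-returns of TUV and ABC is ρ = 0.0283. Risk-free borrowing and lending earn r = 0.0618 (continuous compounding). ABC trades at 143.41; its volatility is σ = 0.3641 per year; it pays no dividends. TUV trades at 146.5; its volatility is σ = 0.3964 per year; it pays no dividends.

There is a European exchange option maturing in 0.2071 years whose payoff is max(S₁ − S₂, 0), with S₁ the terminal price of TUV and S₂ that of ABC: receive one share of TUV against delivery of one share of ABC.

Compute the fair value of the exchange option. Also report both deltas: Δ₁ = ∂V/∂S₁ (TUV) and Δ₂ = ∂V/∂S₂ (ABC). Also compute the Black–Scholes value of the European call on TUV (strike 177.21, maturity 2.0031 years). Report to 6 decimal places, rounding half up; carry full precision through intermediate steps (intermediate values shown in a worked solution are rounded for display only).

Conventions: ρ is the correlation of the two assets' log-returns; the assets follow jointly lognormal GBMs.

σ_eff = √(σ₁² + σ₂² − 2ρσ₁σ₂) = √(0.3964² + 0.3641² − 2·0.0283·0.3964·0.3641) = 0.530597
d₁ = (ln(S₁/S₂) + (q₂ − q₁ + σ_eff²/2)T) / (σ_eff√T) = (ln(146.5/143.41) + (0.0 − 0.0 + 0.140766)·0.2071) / 0.241465 = 0.209018
d₂ = d₁ − σ_eff√T = 0.209018 − 0.241465 = -0.032448
N(d₁) = 0.582783,  N(d₂) = 0.487058
V = S₁·e^{−q₁T}·N(d₁) − S₂·e^{−q₂T}·N(d₂) = 85.377676 − 69.848928 = 15.528748
Δ₁ = e^{−q₁T}·N(d₁) = 0.582783;  Δ₂ = −e^{−q₂T}·N(d₂) = -0.487058
[vanilla: TUV call K=177.21]
σ√T = 0.3964·√2.0031 = 0.561029
d₁ = (ln(S/K) + (r+σ²/2)T) / (σ√T) = (ln(146.5/177.21) + (0.0618+0.3964²/2)·2.0031) / 0.561029 = (-0.190310 + 0.281168) / 0.561029 = 0.161949
d₂ = d₁ − σ√T = 0.161949 − 0.561029 = -0.399079
e^{−rT} = 0.883564
N(d₁) = 0.564327,  N(d₂) = 0.344917
price = S·N(d₁) − K·e^{−rT}·N(d₂) = 82.673909 − 54.005903 = 28.668006

exchange price = 15.528748
Δ1 = 0.582783
Δ2 = -0.487058
price(TUV call K=177.21) = 28.668006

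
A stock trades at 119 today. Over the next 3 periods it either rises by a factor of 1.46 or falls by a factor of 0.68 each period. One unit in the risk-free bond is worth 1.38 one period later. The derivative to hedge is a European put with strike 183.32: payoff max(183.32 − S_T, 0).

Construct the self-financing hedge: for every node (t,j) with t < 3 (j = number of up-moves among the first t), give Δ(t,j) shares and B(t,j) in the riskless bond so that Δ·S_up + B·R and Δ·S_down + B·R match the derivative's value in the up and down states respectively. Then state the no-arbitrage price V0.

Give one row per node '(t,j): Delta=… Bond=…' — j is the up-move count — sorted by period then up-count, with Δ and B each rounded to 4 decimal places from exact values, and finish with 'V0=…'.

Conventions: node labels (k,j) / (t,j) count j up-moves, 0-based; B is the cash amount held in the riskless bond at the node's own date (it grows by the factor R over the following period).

Under the risk-neutral measure, an up-move has probability p* = (R−d)/(u−d) = 0.8974 and values discount at R = 1.38.
Terminal payoffs: V(3,0)=145.9026, V(3,1)=102.9826, V(3,2)=10.8309, V(3,3)=0.0000
Node (2,0) S=55.0256: V=(p*·102.9826+(1−p*)·145.9026)/1.38=77.8150; Δ=(102.9826−145.9026)/(80.3374−37.4174)=-1.0000; B=V−Δ·S=132.8406
Node (2,1) S=118.1432: V=(p*·10.8309+(1−p*)·102.9826)/1.38=14.6974; Δ=(10.8309−102.9826)/(172.4891−80.3374)=-1.0000; B=V−Δ·S=132.8406
Node (2,2) S=253.6604: V=(p*·0.0000+(1−p*)·10.8309)/1.38=0.8050; Δ=(0.0000−10.8309)/(370.3442−172.4891)=-0.0547; B=V−Δ·S=14.6908
Node (1,0) S=80.9200: V=(p*·14.6974+(1−p*)·77.8150)/1.38=15.3413; Δ=(14.6974−77.8150)/(118.1432−55.0256)=-1.0000; B=V−Δ·S=96.2613
Node (1,1) S=173.7400: V=(p*·0.8050+(1−p*)·14.6974)/1.38=1.6158; Δ=(0.8050−14.6974)/(253.6604−118.1432)=-0.1025; B=V−Δ·S=19.4266
Node (0,0) S=119.0000: V=(p*·1.6158+(1−p*)·15.3413)/1.38=2.1910; Δ=(1.6158−15.3413)/(173.7400−80.9200)=-0.1479; B=V−Δ·S=19.7877
Check: Δ(0,0)·S0 + B(0,0) = 2.1910 = V0.

(0,0): Delta=-0.1479 Bond=19.7877
(1,0): Delta=-1.0000 Bond=96.2613
(1,1): Delta=-0.1025 Bond=19.4266
(2,0): Delta=-1.0000 Bond=132.8406
(2,1): Delta=-1.0000 Bond=132.8406
(2,2): Delta=-0.0547 Bond=14.6908
V0=2.1910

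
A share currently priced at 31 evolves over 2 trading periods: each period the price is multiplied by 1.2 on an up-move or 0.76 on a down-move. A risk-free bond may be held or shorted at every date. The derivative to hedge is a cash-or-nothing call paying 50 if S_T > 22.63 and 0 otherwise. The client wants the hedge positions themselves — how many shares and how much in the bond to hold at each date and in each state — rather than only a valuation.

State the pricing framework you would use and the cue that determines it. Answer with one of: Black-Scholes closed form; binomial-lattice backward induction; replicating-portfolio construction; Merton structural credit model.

Key observation: the mandate to exhibit the hedge at every date and state singles out the replicating-portfolio construction on the 2-period tree with factors 1.2 and 0.76 from 31.

framework: replicating-portfolio construction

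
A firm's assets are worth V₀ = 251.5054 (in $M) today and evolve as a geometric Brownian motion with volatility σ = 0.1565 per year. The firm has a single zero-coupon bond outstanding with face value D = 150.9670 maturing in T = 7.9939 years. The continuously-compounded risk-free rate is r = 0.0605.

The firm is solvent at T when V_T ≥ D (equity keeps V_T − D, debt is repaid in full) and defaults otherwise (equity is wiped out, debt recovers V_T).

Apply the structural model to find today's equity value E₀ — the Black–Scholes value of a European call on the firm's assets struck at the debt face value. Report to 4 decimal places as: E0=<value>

E0=158.7120

Work the structural quantities from V₀ = 251.5054 against face 150.9670:
d₁ = [ln(V₀/D) + (r + σ²/2)T] / (σ√T)
   = [ln(251.5054/150.9670) + (0.0605 + 0.5·0.1565²)·7.9939] / (0.1565·√7.9939)
   = [0.510403 + 0.581525] / 0.442480 = 2.467746
d₂ = d₁ − σ√T = 2.467746 − 0.442480 = 2.025266
N(d₁) = 0.993202,  N(d₂) = 0.978580,  e^(−rT) = 0.616541
E₀ = V₀·N(d₁) − D·e^(−rT)·N(d₂)
   = 251.5054·0.993202 − 150.9670·0.616541·0.978580 = 158.712001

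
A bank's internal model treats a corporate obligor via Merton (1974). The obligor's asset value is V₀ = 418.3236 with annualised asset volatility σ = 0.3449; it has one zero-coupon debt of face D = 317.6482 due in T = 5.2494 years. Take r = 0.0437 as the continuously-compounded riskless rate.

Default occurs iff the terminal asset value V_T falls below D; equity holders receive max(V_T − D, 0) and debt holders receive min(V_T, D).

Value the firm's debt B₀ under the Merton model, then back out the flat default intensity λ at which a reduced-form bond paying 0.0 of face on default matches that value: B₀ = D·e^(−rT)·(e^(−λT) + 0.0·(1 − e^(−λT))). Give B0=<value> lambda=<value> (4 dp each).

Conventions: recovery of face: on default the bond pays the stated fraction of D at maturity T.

B0=213.5720 lambda=0.0319

Apply the equity-as-call identities (strike 317.6482, horizon 5.2494 years):
d₁ = [ln(V₀/D) + (r + σ²/2)T] / (σ√T)
   = [ln(418.3236/317.6482) + (0.0437 + 0.5·0.3449²)·5.2494] / (0.3449·√5.2494)
   = [0.275311 + 0.541623] / 0.790220 = 1.033805
d₂ = d₁ − σ√T = 1.033805 − 0.790220 = 0.243585
N(d₁) = 0.849386,  N(d₂) = 0.596224,  e^(−rT) = 0.795011
E₀ = V₀·N(d₁) − D·e^(−rT)·N(d₂)
   = 418.3236·0.849386 − 317.6482·0.795011·0.596224 = 204.751579
B₀ = V₀ − E₀ = 418.3236 − 204.751579 = 213.572021
e^(−λT) = (B₀·e^(rT)/D − 0)/(1 − 0) = (213.5720·1.257844/317.6482 − 0)/1 = 0.84571599
λ = −ln(0.84571599)/5.2494 = 0.031922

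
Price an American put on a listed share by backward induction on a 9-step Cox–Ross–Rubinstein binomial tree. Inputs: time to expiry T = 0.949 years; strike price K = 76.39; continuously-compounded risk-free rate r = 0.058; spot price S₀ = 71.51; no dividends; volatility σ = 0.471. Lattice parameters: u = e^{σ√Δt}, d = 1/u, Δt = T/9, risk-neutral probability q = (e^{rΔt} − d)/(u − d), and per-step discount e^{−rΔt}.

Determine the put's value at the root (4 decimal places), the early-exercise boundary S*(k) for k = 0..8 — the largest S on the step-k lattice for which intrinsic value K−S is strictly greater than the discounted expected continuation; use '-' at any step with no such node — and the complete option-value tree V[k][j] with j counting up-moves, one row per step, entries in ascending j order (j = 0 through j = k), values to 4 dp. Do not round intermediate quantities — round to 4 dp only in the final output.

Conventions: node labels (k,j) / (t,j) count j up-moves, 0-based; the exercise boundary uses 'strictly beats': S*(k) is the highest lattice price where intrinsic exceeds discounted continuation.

params: Δt=0.10544 u=1.16526 d=0.85818 q=0.48182 e^(-rΔt)=0.99390
t_9 payoffs: 58.3365 51.8764 43.1047 31.1942 15.0217 0.0000 0.0000 0.0000 0.0000 0.0000
t_8: node(8,0) S=21.0370 payoff=55.3530 vs cont=54.8872 → 55.3530 [stop]  node(8,1) S=28.5647 payoff=47.8253 vs cont=47.3595 → 47.8253 [stop]  node(8,2) S=38.7861 payoff=37.6039 vs cont=37.1382 → 37.6039 [stop]  node(8,3) S=52.6649 payoff=23.7251 vs cont=23.2593 → 23.7251 [stop]  node(8,4) S=71.5100 payoff=4.8800 vs cont=7.7366 → 7.7366 [wait]  node(8,5) S=97.0985 payoff=0.0000 vs cont=0.0000 → 0.0000 [wait]  node(8,6) S=131.8433 payoff=0.0000 vs cont=0.0000 → 0.0000 [wait]  node(8,7) S=179.0208 payoff=0.0000 vs cont=0.0000 → 0.0000 [wait]  node(8,8) S=243.0799 payoff=0.0000 vs cont=0.0000 → 0.0000 [wait]  ⇒ S*(8)=52.6649
t_7: node(7,0) S=24.5136 payoff=51.8764 vs cont=51.4106 → 51.8764 [stop]  node(7,1) S=33.2853 payoff=43.1047 vs cont=42.6389 → 43.1047 [stop]  node(7,2) S=45.1958 payoff=31.1942 vs cont=30.7284 → 31.1942 [stop]  node(7,3) S=61.3683 payoff=15.0217 vs cont=15.9239 → 15.9239 [wait]  node(7,4) S=83.3277 payoff=0.0000 vs cont=3.9845 → 3.9845 [wait]  node(7,5) S=113.1449 payoff=0.0000 vs cont=0.0000 → 0.0000 [wait]  node(7,6) S=153.6316 payoff=0.0000 vs cont=0.0000 → 0.0000 [wait]  node(7,7) S=208.6057 payoff=0.0000 vs cont=0.0000 → 0.0000 [wait]  ⇒ S*(7)=45.1958
t_6: node(6,0) S=28.5647 payoff=47.8253 vs cont=47.3595 → 47.8253 [stop]  node(6,1) S=38.7861 payoff=37.6039 vs cont=37.1382 → 37.6039 [stop]  node(6,2) S=52.6649 payoff=23.7251 vs cont=23.6914 → 23.7251 [stop]  node(6,3) S=71.5100 payoff=4.8800 vs cont=10.1093 → 10.1093 [wait]  node(6,4) S=97.0985 payoff=0.0000 vs cont=2.0521 → 2.0521 [wait]  node(6,5) S=131.8433 payoff=0.0000 vs cont=0.0000 → 0.0000 [wait]  node(6,6) S=179.0208 payoff=0.0000 vs cont=0.0000 → 0.0000 [wait]  ⇒ S*(6)=52.6649
t_5: node(5,0) S=33.2853 payoff=43.1047 vs cont=42.6389 → 43.1047 [stop]  node(5,1) S=45.1958 payoff=31.1942 vs cont=30.7284 → 31.1942 [stop]  node(5,2) S=61.3683 payoff=15.0217 vs cont=17.0602 → 17.0602 [wait]  node(5,3) S=83.3277 payoff=0.0000 vs cont=6.1893 → 6.1893 [wait]  node(5,4) S=113.1449 payoff=0.0000 vs cont=1.0569 → 1.0569 [wait]  node(5,5) S=153.6316 payoff=0.0000 vs cont=0.0000 → 0.0000 [wait]  ⇒ S*(5)=45.1958
t_4: node(4,0) S=38.7861 payoff=37.6039 vs cont=37.1382 → 37.6039 [stop]  node(4,1) S=52.6649 payoff=23.7251 vs cont=24.2355 → 24.2355 [wait]  node(4,2) S=71.5100 payoff=4.8800 vs cont=11.7503 → 11.7503 [wait]  node(4,3) S=97.0985 payoff=0.0000 vs cont=3.6938 → 3.6938 [wait]  node(4,4) S=131.8433 payoff=0.0000 vs cont=0.5443 → 0.5443 [wait]  ⇒ S*(4)=38.7861
t_3: node(3,0) S=45.1958 payoff=31.1942 vs cont=30.9728 → 31.1942 [stop]  node(3,1) S=61.3683 payoff=15.0217 vs cont=18.1089 → 18.1089 [wait]  node(3,2) S=83.3277 payoff=0.0000 vs cont=7.8206 → 7.8206 [wait]  node(3,3) S=113.1449 payoff=0.0000 vs cont=2.1630 → 2.1630 [wait]  ⇒ S*(3)=45.1958
t_2: node(2,0) S=52.6649 payoff=23.7251 vs cont=24.7377 → 24.7377 [wait]  node(2,1) S=71.5100 payoff=4.8800 vs cont=13.0716 → 13.0716 [wait]  node(2,2) S=97.0985 payoff=0.0000 vs cont=5.0636 → 5.0636 [wait]  ⇒ S*(2)=-
t_1: node(1,0) S=61.3683 payoff=15.0217 vs cont=19.0003 → 19.0003 [wait]  node(1,1) S=83.3277 payoff=0.0000 vs cont=9.1571 → 9.1571 [wait]  ⇒ S*(1)=-
t_0: node(0,0) S=71.5100 payoff=4.8800 vs cont=14.1707 → 14.1707 [wait]  ⇒ S*(0)=-

price = 14.1707
boundary = - - - 45.1958 38.7861 45.1958 52.6649 45.1958 52.6649
tree:
14.1707
19.0003 9.1571
24.7377 13.0716 5.0636
31.1942 18.1089 7.8206 2.1630
37.6039 24.2355 11.7503 3.6938 0.5443
43.1047 31.1942 17.0602 6.1893 1.0569 0.0000
47.8253 37.6039 23.7251 10.1093 2.0521 0.0000 0.0000
51.8764 43.1047 31.1942 15.9239 3.9845 0.0000 0.0000 0.0000
55.3530 47.8253 37.6039 23.7251 7.7366 0.0000 0.0000 0.0000 0.0000
58.3365 51.8764 43.1047 31.1942 15.0217 0.0000 0.0000 0.0000 0.0000 0.0000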